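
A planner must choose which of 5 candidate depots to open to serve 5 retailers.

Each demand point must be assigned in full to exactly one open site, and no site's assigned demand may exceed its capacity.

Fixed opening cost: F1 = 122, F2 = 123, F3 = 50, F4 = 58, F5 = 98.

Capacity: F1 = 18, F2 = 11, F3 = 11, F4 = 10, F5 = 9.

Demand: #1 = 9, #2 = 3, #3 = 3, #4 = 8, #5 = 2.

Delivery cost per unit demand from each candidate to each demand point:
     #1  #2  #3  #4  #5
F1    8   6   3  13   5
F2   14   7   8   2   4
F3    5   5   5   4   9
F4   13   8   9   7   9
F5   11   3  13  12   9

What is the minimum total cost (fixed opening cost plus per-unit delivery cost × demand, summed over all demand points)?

310

Open {F1, F3}; cheapest assignment that respects the capacities:
  F1 (cap 18, load 14): #1, #3, #5 — cost 9×8 + 3×3 + 2×5 = 91
  F3 (cap 11, load 11): #2, #4 — cost 3×5 + 8×4 = 47
  Shipping 138, fixed 172 → total 310.
  Any other capacity-feasible assignment to {F1, F3} ships for at least 138.
Compare {F1, F4}: its best feasible assignment gives total 345.
Compare {F2, F3, F4}: its best feasible assignment gives total 351.
Every other set of open sites that can feasibly serve all demand totals ≥ 345 even under its best assignment. Minimum: 310.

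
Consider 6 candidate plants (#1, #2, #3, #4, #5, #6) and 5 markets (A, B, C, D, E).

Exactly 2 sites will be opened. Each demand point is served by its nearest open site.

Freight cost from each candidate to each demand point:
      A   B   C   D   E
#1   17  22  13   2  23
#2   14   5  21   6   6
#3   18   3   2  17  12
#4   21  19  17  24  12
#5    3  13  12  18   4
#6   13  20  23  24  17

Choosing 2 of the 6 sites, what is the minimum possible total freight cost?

29

Open {#3, #5}.
  A→#5 3, B→#3 3, C→#3 2, D→#3 17, E→#5 4  ⇒ total 29.
Compare {#2, #5}: total 30.
Compare {#2, #3}: total 31.
No size-2 selection does better; minimum is 29.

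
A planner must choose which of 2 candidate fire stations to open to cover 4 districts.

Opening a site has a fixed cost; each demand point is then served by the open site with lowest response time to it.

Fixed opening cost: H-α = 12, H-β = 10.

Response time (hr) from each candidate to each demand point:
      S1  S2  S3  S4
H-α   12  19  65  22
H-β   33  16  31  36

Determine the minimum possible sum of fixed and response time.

103

Open {H-α, H-β}: assign each demand point to its cheapest open site.
  S1→H-α 12, S2→H-β 16, S3→H-β 31, S4→H-α 22
  response time 81, fixed 22 → total 103.
Compare {H-β}: response time 116 + fixed 10 = 126.
Compare {H-α}: response time 118 + fixed 12 = 130.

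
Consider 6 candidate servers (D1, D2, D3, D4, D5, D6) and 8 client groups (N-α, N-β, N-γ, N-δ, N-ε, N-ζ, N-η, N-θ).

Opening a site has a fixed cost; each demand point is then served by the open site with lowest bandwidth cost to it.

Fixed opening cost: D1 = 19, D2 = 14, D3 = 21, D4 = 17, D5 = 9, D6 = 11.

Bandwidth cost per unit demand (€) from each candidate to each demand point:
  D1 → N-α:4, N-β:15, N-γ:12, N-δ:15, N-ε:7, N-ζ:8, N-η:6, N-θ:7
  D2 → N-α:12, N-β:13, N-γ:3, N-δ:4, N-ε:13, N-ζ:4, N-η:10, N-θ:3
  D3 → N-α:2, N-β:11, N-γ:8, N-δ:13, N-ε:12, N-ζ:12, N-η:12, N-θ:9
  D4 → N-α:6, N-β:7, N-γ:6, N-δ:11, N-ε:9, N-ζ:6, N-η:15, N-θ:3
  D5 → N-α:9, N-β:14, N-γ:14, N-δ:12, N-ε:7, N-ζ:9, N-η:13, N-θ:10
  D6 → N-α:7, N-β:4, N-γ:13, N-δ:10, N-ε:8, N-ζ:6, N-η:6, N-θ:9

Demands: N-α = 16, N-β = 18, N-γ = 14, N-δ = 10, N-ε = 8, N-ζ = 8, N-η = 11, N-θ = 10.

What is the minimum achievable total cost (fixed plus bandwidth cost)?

424

Open {D2, D3, D6}: assign each demand point to its cheapest open site.
  N-α→D3 16×2=32, N-β→D6 18×4=72, N-γ→D2 14×3=42, N-δ→D2 10×4=40, N-ε→D6 8×8=64, N-ζ→D2 8×4=32, N-η→D6 11×6=66, N-θ→D2 10×3=30
  bandwidth cost 378, fixed 46 → total 424.
Compare {D2, D3, D5, D6}: bandwidth cost 370 + fixed 55 = 425.
Compare {D1, D2, D3, D6}: bandwidth cost 370 + fixed 65 = 435.
Compare {D2, D3, D4, D6}: bandwidth cost 378 + fixed 63 = 441.
All other subsets cost ≥ 425. Minimum total cost: 424.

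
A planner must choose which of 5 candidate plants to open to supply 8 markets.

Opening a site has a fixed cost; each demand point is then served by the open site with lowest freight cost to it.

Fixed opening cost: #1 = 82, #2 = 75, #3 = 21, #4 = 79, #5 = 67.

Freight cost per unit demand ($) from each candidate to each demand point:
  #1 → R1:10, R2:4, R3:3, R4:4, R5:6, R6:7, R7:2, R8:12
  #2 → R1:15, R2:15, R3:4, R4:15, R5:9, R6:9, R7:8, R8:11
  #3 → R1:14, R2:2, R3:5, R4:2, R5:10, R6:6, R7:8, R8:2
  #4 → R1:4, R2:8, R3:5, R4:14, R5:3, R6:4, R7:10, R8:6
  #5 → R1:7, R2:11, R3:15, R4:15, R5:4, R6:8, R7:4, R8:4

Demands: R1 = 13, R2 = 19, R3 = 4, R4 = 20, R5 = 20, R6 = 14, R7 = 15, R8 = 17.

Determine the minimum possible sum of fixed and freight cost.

Open {#1, #3, #4}: assign each demand point to its cheapest open site.
  R1→#4 13×4=52, R2→#3 19×2=38, R3→#1 4×3=12, R4→#3 20×2=40, R5→#4 20×3=60, R6→#4 14×4=56, R7→#1 15×2=30, R8→#3 17×2=34
  freight cost 322, fixed 182 → total 504.
Compare {#3, #4}: freight cost 420 + fixed 100 = 520.
Compare {#3, #4, #5}: freight cost 360 + fixed 167 = 527.
Compare {#3, #5}: freight cost 447 + fixed 88 = 535.
All other subsets cost ≥ 520. Minimum total cost: 504.

504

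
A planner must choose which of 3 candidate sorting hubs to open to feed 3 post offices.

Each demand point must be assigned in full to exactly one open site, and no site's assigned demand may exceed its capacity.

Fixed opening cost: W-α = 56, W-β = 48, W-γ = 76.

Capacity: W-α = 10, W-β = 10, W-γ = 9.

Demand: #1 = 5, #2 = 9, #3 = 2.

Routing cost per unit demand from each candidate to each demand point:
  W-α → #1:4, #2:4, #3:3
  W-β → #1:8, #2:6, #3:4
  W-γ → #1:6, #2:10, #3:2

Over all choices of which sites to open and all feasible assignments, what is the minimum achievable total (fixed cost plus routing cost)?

184

Open {W-α, W-β}; cheapest assignment that respects the capacities:
  W-α (cap 10, load 7): #1, #3 — cost 5×4 + 2×3 = 26
  W-β (cap 10, load 9): #2 — cost 9×6 = 54
  Shipping 80, fixed 104 → total 184.
  Any other capacity-feasible assignment to {W-α, W-β} ships for at least 80.
Compare {W-α, W-γ}: its best feasible assignment gives total 202.
Compare {W-β, W-γ}: its best feasible assignment gives total 212.
Every other set of open sites that can feasibly serve all demand totals ≥ 202 even under its best assignment. Minimum: 184.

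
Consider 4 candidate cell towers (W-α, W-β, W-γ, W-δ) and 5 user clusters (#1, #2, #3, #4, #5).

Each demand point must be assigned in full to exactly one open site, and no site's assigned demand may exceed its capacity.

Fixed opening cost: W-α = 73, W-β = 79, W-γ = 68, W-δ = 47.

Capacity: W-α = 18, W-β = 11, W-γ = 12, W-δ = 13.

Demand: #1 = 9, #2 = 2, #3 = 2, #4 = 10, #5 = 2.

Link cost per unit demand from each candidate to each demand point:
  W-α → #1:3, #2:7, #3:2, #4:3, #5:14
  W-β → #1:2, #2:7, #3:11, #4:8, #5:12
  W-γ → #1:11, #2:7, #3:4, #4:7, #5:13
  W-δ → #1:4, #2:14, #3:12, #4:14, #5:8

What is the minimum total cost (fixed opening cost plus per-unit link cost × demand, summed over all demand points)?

Open {W-α, W-δ}; cheapest assignment that respects the capacities:
  W-α (cap 18, load 14): #2, #3, #4 — cost 2×7 + 2×2 + 10×3 = 48
  W-δ (cap 13, load 11): #1, #5 — cost 9×4 + 2×8 = 52
  Shipping 100, fixed 120 → total 220.
  Any other capacity-feasible assignment to {W-α, W-δ} ships for at least 100.
Compare {W-α, W-β}: its best feasible assignment gives total 242.
Compare {W-γ, W-δ}: its best feasible assignment gives total 273.
Every other set of open sites that can feasibly serve all demand totals ≥ 242 even under its best assignment. Minimum: 220.

220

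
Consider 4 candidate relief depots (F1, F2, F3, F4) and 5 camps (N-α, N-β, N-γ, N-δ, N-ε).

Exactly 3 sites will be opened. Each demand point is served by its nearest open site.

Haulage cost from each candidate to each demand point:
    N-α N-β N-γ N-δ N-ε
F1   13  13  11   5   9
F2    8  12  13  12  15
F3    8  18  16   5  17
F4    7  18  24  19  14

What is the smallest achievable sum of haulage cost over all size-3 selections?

44

Open {F1, F2, F4}.
  N-α→F4 7, N-β→F2 12, N-γ→F1 11, N-δ→F1 5, N-ε→F1 9  ⇒ total 44.
Compare {F1, F2, F3}: total 45.
Compare {F1, F3, F4}: total 45.
No size-3 selection does better; minimum is 44.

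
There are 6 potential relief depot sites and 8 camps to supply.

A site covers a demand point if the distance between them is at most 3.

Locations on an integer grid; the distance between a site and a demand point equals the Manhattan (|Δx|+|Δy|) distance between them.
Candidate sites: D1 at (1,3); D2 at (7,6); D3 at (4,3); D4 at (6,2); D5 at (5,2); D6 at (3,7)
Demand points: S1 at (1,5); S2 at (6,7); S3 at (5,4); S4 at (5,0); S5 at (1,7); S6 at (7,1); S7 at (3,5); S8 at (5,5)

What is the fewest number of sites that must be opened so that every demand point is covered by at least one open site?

Coverage sets (demand points within 3 of each site):
  D1: {S1}
  D2: {S2, S8}
  D3: {S3, S7, S8}
  D4: {S3, S4, S6}
  D5: {S3, S4, S6, S8}
  D6: {S2, S5, S7}
No 2 sites suffice: every size-2 union leaves at least one demand point uncovered.
But {D1, D5, D6} covers everything, so the minimum is 3.

3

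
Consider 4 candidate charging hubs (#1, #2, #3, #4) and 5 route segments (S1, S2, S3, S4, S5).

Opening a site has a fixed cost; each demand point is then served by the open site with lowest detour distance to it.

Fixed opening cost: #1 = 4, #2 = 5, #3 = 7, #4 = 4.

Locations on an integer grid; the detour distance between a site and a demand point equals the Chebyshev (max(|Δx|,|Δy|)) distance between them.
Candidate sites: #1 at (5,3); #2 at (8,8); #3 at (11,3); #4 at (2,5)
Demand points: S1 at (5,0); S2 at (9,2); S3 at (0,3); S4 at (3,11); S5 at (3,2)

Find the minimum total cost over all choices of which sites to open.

Open {#1, #4}: assign each demand point to its cheapest open site.
  S1→#1 3, S2→#1 4, S3→#4 2, S4→#4 6, S5→#1 2
  detour distance 17, fixed 8 → total 25.
Compare {#1}: detour distance 22 + fixed 4 = 26.
Compare {#4}: detour distance 23 + fixed 4 = 27.
Compare {#1, #2}: detour distance 19 + fixed 9 = 28.
All other subsets cost ≥ 26. Minimum total cost: 25.

25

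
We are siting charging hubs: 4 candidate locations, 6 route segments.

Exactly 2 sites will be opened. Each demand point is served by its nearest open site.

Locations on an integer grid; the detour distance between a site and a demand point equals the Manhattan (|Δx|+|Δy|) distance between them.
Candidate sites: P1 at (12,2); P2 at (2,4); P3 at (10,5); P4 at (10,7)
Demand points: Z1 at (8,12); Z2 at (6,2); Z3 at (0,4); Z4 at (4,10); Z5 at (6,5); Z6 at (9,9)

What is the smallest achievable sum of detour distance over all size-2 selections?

Open {P2, P4}.
  Z1→P4 7, Z2→P2 6, Z3→P2 2, Z4→P2 8, Z5→P2 5, Z6→P4 3  ⇒ total 31.
Compare {P2, P3}: total 34.
Compare {P3, P4}: total 41.
No size-2 selection does better; minimum is 31.

31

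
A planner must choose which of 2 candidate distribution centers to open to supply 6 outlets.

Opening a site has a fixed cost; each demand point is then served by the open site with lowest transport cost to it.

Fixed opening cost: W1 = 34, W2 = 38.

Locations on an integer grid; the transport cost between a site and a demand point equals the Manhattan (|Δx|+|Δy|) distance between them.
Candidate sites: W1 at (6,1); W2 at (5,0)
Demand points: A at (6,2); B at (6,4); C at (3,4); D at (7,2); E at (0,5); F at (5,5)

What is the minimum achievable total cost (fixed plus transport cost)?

61

Open {W1}: assign each demand point to its cheapest open site.
  A→W1 1, B→W1 3, C→W1 6, D→W1 2, E→W1 10, F→W1 5
  transport cost 27, fixed 34 → total 61.
Compare {W2}: transport cost 33 + fixed 38 = 71.
Compare {W1, W2}: transport cost 27 + fixed 72 = 99.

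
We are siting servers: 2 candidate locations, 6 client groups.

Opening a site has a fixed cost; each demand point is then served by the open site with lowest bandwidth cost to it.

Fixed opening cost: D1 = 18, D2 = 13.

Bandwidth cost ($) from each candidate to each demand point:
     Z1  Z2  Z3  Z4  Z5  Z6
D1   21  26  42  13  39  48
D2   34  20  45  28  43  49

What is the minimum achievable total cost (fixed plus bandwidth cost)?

Open {D1}: assign each demand point to its cheapest open site.
  Z1→D1 21, Z2→D1 26, Z3→D1 42, Z4→D1 13, Z5→D1 39, Z6→D1 48
  bandwidth cost 189, fixed 18 → total 207.
Compare {D1, D2}: bandwidth cost 183 + fixed 31 = 214.
Compare {D2}: bandwidth cost 219 + fixed 13 = 232.

207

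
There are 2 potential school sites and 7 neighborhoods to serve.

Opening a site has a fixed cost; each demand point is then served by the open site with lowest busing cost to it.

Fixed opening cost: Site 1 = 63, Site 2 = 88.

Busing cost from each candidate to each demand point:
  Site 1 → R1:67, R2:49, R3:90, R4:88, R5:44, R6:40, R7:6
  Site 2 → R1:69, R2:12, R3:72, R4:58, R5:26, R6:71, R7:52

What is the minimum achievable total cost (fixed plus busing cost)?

432

Open {Site 1, Site 2}: assign each demand point to its cheapest open site.
  R1→Site 1 67, R2→Site 2 12, R3→Site 2 72, R4→Site 2 58, R5→Site 2 26, R6→Site 1 40, R7→Site 1 6
  busing cost 281, fixed 151 → total 432.
Compare {Site 1}: busing cost 384 + fixed 63 = 447.
Compare {Site 2}: busing cost 360 + fixed 88 = 448.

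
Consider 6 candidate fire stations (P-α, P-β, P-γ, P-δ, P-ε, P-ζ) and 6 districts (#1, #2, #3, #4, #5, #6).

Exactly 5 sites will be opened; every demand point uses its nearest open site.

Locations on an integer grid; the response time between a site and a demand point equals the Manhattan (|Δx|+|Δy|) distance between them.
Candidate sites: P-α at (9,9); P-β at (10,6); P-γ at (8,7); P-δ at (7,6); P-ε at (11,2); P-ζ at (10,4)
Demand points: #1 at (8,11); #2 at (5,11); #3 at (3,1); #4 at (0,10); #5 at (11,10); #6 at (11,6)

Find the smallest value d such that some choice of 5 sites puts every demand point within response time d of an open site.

Open {P-α, P-β, P-γ, P-δ, P-ε}.
  Farthest demand point is #4 at response time 10 (to P-α); all others are ≤ 10.
With {P-α, P-β, P-γ, P-δ, P-ζ} the worst case is 10.
With {P-α, P-β, P-γ, P-ε, P-ζ} the worst case is 10.
No size-5 selection achieves below 10.

10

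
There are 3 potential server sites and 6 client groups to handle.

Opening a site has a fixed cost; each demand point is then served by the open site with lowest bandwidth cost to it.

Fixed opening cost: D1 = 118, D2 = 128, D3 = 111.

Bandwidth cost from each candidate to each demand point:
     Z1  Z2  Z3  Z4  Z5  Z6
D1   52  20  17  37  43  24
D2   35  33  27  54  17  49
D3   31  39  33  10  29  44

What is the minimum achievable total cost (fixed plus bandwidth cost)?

297

Open {D3}: assign each demand point to its cheapest open site.
  Z1→D3 31, Z2→D3 39, Z3→D3 33, Z4→D3 10, Z5→D3 29, Z6→D3 44
  bandwidth cost 186, fixed 111 → total 297.
Compare {D1}: bandwidth cost 193 + fixed 118 = 311.
Compare {D2}: bandwidth cost 215 + fixed 128 = 343.
Compare {D1, D3}: bandwidth cost 131 + fixed 229 = 360.
All other subsets cost ≥ 311. Minimum total cost: 297.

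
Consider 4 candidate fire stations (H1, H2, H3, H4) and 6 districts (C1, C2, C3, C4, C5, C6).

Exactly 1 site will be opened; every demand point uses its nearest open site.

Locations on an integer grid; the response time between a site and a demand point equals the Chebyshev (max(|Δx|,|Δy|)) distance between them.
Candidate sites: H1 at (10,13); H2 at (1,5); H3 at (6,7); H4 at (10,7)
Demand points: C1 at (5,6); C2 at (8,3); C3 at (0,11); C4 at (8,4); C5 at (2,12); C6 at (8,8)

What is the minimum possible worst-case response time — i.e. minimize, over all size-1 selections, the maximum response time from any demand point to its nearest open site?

6

Open {H3}.
  Farthest demand point is C3 at response time 6 (to H3); all others are ≤ 6.
With {H2} the worst case is 7.
With {H1} the worst case is 10.
No size-1 selection achieves below 6.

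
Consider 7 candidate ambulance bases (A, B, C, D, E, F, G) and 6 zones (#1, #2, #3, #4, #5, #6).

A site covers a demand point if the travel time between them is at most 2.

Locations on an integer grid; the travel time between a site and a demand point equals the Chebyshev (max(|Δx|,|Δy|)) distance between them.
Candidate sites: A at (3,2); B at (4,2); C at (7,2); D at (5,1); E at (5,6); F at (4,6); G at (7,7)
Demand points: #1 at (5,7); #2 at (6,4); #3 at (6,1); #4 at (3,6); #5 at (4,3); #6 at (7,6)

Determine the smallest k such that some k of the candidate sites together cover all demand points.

Coverage sets (demand points within 2 of each site):
  A: {#5}
  B: {#2, #3, #5}
  C: {#2, #3}
  D: {#3, #5}
  E: {#1, #2, #4, #6}
  F: {#1, #2, #4}
  G: {#1, #6}
No single site covers all 6 demand points.
But {B, E} covers everything, so the minimum is 2.

2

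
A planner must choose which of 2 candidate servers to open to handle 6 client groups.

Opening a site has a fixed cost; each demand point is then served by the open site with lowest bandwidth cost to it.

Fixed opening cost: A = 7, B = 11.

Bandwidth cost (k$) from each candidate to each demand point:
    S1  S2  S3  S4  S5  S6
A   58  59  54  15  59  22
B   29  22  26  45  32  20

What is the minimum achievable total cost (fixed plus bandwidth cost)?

Open {A, B}: assign each demand point to its cheapest open site.
  S1→B 29, S2→B 22, S3→B 26, S4→A 15, S5→B 32, S6→B 20
  bandwidth cost 144, fixed 18 → total 162.
Compare {B}: bandwidth cost 174 + fixed 11 = 185.
Compare {A}: bandwidth cost 267 + fixed 7 = 274.

162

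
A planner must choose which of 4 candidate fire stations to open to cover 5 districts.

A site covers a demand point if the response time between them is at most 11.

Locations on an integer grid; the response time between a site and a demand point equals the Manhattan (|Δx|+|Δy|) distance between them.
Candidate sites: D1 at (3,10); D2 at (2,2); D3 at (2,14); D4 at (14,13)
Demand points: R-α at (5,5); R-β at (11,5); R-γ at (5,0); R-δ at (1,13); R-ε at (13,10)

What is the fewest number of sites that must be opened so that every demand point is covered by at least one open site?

Coverage sets (demand points within 11 of each site):
  D1: {R-α, R-δ, R-ε}
  D2: {R-α, R-γ}
  D3: {R-δ}
  D4: {R-β, R-ε}
No 2 sites suffice: every size-2 union leaves at least one demand point uncovered.
But {D1, D2, D4} covers everything, so the minimum is 3.

3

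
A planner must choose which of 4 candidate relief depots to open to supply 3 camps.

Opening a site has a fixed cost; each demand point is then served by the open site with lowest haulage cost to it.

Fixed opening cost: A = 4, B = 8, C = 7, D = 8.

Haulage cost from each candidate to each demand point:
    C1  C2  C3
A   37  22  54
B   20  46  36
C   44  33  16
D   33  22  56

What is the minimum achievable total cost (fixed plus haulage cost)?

Open {A, B, C}: assign each demand point to its cheapest open site.
  C1→B 20, C2→A 22, C3→C 16
  haulage cost 58, fixed 19 → total 77.
Compare {B, C, D}: haulage cost 58 + fixed 23 = 81.
Compare {B, C}: haulage cost 69 + fixed 15 = 84.
Compare {A, B, C, D}: haulage cost 58 + fixed 27 = 85.
All other subsets cost ≥ 81. Minimum total cost: 77.

77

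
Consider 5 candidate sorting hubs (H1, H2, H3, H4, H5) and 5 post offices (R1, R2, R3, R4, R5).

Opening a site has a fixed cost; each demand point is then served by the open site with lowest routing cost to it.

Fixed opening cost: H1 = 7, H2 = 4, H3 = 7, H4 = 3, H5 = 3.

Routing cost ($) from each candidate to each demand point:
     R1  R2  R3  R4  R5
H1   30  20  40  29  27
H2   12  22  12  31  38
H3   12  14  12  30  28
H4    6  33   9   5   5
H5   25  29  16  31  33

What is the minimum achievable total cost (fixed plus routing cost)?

49

Open {H3, H4}: assign each demand point to its cheapest open site.
  R1→H4 6, R2→H3 14, R3→H4 9, R4→H4 5, R5→H4 5
  routing cost 39, fixed 10 → total 49.
Compare {H3, H4, H5}: routing cost 39 + fixed 13 = 52.
Compare {H2, H3, H4}: routing cost 39 + fixed 14 = 53.
Compare {H2, H4}: routing cost 47 + fixed 7 = 54.
All other subsets cost ≥ 52. Minimum total cost: 49.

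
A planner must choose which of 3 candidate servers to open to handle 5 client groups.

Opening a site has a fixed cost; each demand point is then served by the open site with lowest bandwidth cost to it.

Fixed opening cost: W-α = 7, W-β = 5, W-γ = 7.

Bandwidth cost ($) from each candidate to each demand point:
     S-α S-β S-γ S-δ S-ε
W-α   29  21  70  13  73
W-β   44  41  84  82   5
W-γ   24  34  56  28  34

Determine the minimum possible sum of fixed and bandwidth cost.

138

Open {W-α, W-β, W-γ}: assign each demand point to its cheapest open site.
  S-α→W-γ 24, S-β→W-α 21, S-γ→W-γ 56, S-δ→W-α 13, S-ε→W-β 5
  bandwidth cost 119, fixed 19 → total 138.
Compare {W-α, W-β}: bandwidth cost 138 + fixed 12 = 150.
Compare {W-β, W-γ}: bandwidth cost 147 + fixed 12 = 159.
Compare {W-α, W-γ}: bandwidth cost 148 + fixed 14 = 162.
All other subsets cost ≥ 150. Minimum total cost: 138.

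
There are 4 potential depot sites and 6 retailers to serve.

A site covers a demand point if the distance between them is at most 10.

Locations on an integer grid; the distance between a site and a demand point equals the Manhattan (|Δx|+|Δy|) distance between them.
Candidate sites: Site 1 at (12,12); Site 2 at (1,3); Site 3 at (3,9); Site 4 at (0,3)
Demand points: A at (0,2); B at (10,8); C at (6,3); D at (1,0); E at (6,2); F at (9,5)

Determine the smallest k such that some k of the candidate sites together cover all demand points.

2

Coverage sets (demand points within 10 of each site):
  Site 1: {B, F}
  Site 2: {A, C, D, E, F}
  Site 3: {A, B, C, E, F}
  Site 4: {A, C, D, E}
No single site covers all 6 demand points.
But {Site 1, Site 2} covers everything, so the minimum is 2.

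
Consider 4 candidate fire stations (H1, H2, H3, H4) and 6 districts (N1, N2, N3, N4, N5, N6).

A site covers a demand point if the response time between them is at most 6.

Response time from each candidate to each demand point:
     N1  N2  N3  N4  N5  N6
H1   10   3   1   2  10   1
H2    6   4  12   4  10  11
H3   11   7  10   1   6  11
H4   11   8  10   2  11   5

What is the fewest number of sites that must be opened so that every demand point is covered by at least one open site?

Coverage sets (demand points within 6 of each site):
  H1: {N2, N3, N4, N6}
  H2: {N1, N2, N4}
  H3: {N4, N5}
  H4: {N4, N6}
No 2 sites suffice: every size-2 union leaves at least one demand point uncovered.
But {H1, H2, H3} covers everything, so the minimum is 3.

3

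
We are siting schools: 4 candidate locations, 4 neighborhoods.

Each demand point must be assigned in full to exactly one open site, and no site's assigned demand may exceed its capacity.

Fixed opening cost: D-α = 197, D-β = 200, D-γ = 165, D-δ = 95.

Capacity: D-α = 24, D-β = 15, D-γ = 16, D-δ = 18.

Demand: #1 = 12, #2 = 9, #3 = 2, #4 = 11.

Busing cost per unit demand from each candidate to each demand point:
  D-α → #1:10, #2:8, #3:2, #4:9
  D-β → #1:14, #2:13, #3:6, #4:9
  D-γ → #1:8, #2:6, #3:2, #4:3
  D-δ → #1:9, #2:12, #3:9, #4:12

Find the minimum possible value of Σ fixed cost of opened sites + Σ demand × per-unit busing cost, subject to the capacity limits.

575

Open {D-α, D-δ}; cheapest assignment that respects the capacities:
  D-α (cap 24, load 22): #2, #3, #4 — cost 9×8 + 2×2 + 11×9 = 175
  D-δ (cap 18, load 12): #1 — cost 12×9 = 108
  Shipping 283, fixed 292 → total 575.
  Any other capacity-feasible assignment to {D-α, D-δ} ships for at least 283.
Compare {D-α, D-γ}: its best feasible assignment gives total 591.
Compare {D-α, D-γ, D-δ}: its best feasible assignment gives total 674.
Every other set of open sites that can feasibly serve all demand totals ≥ 591 even under its best assignment. Minimum: 575.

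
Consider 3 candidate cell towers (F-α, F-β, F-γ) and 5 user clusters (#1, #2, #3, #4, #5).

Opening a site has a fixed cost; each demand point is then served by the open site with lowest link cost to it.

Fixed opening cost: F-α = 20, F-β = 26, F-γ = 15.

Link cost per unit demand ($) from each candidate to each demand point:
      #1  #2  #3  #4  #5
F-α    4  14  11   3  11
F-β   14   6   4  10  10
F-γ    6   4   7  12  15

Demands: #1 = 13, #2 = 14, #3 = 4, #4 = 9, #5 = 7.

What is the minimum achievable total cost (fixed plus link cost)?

275

Open {F-α, F-γ}: assign each demand point to its cheapest open site.
  #1→F-α 13×4=52, #2→F-γ 14×4=56, #3→F-γ 4×7=28, #4→F-α 9×3=27, #5→F-α 7×11=77
  link cost 240, fixed 35 → total 275.
Compare {F-α, F-β, F-γ}: link cost 221 + fixed 61 = 282.
Compare {F-α, F-β}: link cost 249 + fixed 46 = 295.
Compare {F-β, F-γ}: link cost 310 + fixed 41 = 351.
All other subsets cost ≥ 282. Minimum total cost: 275.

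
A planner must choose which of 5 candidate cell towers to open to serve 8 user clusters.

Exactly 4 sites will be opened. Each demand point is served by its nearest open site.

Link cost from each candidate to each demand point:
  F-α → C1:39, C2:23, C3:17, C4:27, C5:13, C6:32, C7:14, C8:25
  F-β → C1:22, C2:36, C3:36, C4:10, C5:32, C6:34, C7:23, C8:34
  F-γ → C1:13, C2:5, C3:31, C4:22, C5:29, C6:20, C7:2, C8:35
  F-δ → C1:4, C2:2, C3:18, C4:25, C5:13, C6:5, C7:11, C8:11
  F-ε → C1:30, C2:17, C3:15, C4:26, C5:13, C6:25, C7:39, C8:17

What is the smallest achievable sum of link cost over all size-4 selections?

62

Open {F-β, F-γ, F-δ, F-ε}.
  C1→F-δ 4, C2→F-δ 2, C3→F-ε 15, C4→F-β 10, C5→F-δ 13, C6→F-δ 5, C7→F-γ 2, C8→F-δ 11  ⇒ total 62.
Compare {F-α, F-β, F-γ, F-δ}: total 64.
Compare {F-α, F-β, F-δ, F-ε}: total 71.
No size-4 selection does better; minimum is 62.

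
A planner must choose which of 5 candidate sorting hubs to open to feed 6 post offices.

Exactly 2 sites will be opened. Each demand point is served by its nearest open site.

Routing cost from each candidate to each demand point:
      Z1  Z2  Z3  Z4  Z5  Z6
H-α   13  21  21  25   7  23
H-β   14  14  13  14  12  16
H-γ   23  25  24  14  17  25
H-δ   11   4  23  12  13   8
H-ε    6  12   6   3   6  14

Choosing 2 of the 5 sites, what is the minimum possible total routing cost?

33

Open {H-δ, H-ε}.
  Z1→H-ε 6, Z2→H-δ 4, Z3→H-ε 6, Z4→H-ε 3, Z5→H-ε 6, Z6→H-δ 8  ⇒ total 33.
Compare {H-α, H-ε}: total 47.
Compare {H-β, H-ε}: total 47.
No size-2 selection does better; minimum is 33.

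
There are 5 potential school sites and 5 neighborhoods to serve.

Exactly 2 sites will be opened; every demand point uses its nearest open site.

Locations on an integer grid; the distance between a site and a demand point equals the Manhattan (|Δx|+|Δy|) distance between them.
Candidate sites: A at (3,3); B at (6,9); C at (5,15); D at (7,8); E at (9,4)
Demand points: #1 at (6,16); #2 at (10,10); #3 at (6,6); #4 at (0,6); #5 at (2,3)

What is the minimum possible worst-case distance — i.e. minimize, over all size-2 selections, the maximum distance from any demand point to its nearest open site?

7

Open {A, B}.
  Farthest demand point is #1 at distance 7 (to B); all others are ≤ 7.
With {A, D} the worst case is 9.
With {B, E} the worst case is 9.
No size-2 selection achieves below 7.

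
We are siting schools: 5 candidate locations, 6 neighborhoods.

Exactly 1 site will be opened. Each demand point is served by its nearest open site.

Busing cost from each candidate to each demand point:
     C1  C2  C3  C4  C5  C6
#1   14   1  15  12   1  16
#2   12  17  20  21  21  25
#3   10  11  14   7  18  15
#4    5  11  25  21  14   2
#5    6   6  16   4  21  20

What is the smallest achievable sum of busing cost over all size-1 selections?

Open {#1}.
  C1→#1 14, C2→#1 1, C3→#1 15, C4→#1 12, C5→#1 1, C6→#1 16  ⇒ total 59.
Compare {#5}: total 73.
Compare {#3}: total 75.
No size-1 selection does better; minimum is 59.

59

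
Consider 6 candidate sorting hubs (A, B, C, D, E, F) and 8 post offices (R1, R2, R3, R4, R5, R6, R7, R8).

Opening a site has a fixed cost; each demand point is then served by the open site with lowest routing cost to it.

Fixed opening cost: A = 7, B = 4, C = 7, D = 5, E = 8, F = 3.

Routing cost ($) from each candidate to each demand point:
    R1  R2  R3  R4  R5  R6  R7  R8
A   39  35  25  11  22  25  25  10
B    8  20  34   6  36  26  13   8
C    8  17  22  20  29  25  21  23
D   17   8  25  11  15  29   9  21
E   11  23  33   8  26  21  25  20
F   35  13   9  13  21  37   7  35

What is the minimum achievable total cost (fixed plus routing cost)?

99

Open {B, D, F}: assign each demand point to its cheapest open site.
  R1→B 8, R2→D 8, R3→F 9, R4→B 6, R5→D 15, R6→B 26, R7→F 7, R8→B 8
  routing cost 87, fixed 12 → total 99.
Compare {B, D, E, F}: routing cost 82 + fixed 20 = 102.
Compare {B, F}: routing cost 98 + fixed 7 = 105.
Compare {A, B, D, F}: routing cost 86 + fixed 19 = 105.
All other subsets cost ≥ 102. Minimum total cost: 99.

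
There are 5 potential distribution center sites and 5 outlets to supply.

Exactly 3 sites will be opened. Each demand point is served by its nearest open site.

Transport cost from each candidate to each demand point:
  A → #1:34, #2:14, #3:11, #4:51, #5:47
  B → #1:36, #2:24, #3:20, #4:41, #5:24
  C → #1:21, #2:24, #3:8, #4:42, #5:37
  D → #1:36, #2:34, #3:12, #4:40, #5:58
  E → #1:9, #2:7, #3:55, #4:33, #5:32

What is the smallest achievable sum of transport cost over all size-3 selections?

81

Open {B, C, E}.
  #1→E 9, #2→E 7, #3→C 8, #4→E 33, #5→B 24  ⇒ total 81.
Compare {A, B, E}: total 84.
Compare {B, D, E}: total 85.
No size-3 selection does better; minimum is 81.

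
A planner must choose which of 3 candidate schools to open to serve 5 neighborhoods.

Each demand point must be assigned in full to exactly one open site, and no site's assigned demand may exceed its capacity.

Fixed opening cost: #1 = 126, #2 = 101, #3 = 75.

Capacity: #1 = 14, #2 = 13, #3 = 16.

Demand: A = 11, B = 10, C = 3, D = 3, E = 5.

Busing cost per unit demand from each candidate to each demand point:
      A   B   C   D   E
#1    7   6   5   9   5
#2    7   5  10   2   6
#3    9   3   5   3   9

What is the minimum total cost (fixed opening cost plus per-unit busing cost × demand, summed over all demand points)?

458

Open {#1, #2, #3}; cheapest assignment that respects the capacities:
  #1 (cap 14, load 8): C, E — cost 3×5 + 5×5 = 40
  #2 (cap 13, load 11): A — cost 11×7 = 77
  #3 (cap 16, load 13): B, D — cost 10×3 + 3×3 = 39
  Shipping 156, fixed 302 → total 458.
  Any other capacity-feasible assignment to {#1, #2, #3} ships for at least 156.
Total demand is 32 and no other set of sites has combined capacity ≥ 32, so {#1, #2, #3} is the only feasible choice of open sites. Minimum: 458.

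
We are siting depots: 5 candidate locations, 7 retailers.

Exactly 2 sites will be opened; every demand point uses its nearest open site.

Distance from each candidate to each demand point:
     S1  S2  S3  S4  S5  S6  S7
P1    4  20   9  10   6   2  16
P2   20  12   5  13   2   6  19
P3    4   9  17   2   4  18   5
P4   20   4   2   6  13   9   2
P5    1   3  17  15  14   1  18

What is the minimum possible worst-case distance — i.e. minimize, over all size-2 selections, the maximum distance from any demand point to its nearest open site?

6

Open {P1, P4}.
  Farthest demand point is S4 at distance 6 (to P4); all others are ≤ 6.
With {P1, P3} the worst case is 9.
With {P2, P3} the worst case is 9.
No size-2 selection achieves below 6.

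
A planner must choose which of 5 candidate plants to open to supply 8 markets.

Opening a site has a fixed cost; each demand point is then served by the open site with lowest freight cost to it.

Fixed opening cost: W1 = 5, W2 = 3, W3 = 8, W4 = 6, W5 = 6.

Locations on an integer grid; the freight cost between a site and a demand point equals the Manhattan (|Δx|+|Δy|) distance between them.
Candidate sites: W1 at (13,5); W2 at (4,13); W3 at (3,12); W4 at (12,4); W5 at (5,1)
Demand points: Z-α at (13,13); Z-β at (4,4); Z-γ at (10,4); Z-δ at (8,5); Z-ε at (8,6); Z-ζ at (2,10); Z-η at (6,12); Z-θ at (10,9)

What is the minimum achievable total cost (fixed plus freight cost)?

54

Open {W2, W4}: assign each demand point to its cheapest open site.
  Z-α→W2 9, Z-β→W4 8, Z-γ→W4 2, Z-δ→W4 5, Z-ε→W4 6, Z-ζ→W2 5, Z-η→W2 3, Z-θ→W4 7
  freight cost 45, fixed 9 → total 54.
Compare {W1, W2}: freight cost 47 + fixed 8 = 55.
Compare {W1, W2, W5}: freight cost 42 + fixed 14 = 56.
Compare {W2, W4, W5}: freight cost 41 + fixed 15 = 56.
All other subsets cost ≥ 55. Minimum total cost: 54.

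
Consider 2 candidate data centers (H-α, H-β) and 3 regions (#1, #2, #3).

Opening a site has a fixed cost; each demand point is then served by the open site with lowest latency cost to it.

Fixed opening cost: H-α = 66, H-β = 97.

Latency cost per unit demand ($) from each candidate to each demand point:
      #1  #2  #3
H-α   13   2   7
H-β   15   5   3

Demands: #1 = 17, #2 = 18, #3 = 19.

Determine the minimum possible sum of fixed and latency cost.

456

Open {H-α}: assign each demand point to its cheapest open site.
  #1→H-α 17×13=221, #2→H-α 18×2=36, #3→H-α 19×7=133
  latency cost 390, fixed 66 → total 456.
Compare {H-α, H-β}: latency cost 314 + fixed 163 = 477.
Compare {H-β}: latency cost 402 + fixed 97 = 499.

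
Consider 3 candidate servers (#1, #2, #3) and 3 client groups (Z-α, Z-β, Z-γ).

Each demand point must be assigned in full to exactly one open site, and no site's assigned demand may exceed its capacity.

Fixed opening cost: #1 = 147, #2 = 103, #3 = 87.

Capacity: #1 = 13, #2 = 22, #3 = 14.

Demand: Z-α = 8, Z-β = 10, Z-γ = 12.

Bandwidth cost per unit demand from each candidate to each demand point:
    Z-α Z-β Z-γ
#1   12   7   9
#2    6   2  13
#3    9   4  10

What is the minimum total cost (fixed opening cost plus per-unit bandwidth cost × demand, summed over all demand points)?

Open {#2, #3}; cheapest assignment that respects the capacities:
  #2 (cap 22, load 18): Z-α, Z-β — cost 8×6 + 10×2 = 68
  #3 (cap 14, load 12): Z-γ — cost 12×10 = 120
  Shipping 188, fixed 190 → total 378.
  Any other capacity-feasible assignment to {#2, #3} ships for at least 188.
Compare {#1, #2}: its best feasible assignment gives total 426.
Compare {#1, #2, #3}: its best feasible assignment gives total 513.
Every other set of open sites that can feasibly serve all demand totals ≥ 426 even under its best assignment. Minimum: 378.

378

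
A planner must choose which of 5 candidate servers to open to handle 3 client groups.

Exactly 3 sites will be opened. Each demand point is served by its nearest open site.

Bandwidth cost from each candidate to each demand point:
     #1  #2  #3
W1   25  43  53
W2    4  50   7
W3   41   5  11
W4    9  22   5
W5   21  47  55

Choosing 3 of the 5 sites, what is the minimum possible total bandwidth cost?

14

Open {W2, W3, W4}.
  #1→W2 4, #2→W3 5, #3→W4 5  ⇒ total 14.
Compare {W1, W2, W3}: total 16.
Compare {W2, W3, W5}: total 16.
No size-3 selection does better; minimum is 14.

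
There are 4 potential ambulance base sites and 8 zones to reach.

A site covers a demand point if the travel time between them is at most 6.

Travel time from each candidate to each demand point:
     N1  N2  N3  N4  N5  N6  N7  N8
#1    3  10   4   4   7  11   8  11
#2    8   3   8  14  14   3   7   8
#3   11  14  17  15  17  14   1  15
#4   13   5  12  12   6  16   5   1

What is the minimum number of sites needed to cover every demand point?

3

Coverage sets (demand points within 6 of each site):
  #1: {N1, N3, N4}
  #2: {N2, N6}
  #3: {N7}
  #4: {N2, N5, N7, N8}
No 2 sites suffice: every size-2 union leaves at least one demand point uncovered.
But {#1, #2, #4} covers everything, so the minimum is 3.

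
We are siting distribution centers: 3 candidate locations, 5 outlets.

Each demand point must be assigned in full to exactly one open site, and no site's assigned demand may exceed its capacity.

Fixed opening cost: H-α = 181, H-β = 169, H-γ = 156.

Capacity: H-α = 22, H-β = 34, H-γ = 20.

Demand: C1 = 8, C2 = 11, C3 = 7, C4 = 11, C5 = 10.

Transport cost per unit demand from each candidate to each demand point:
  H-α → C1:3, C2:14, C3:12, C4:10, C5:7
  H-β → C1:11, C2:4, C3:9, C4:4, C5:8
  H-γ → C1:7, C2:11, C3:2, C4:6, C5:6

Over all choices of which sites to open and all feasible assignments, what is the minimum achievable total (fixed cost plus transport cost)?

Open {H-β, H-γ}; cheapest assignment that respects the capacities:
  H-β (cap 34, load 32): C2, C4, C5 — cost 11×4 + 11×4 + 10×8 = 168
  H-γ (cap 20, load 15): C1, C3 — cost 8×7 + 7×2 = 70
  Shipping 238, fixed 325 → total 563.
  Any other capacity-feasible assignment to {H-β, H-γ} ships for at least 238.
Compare {H-α, H-β}: its best feasible assignment gives total 595.
Compare {H-α, H-β, H-γ}: its best feasible assignment gives total 692.
Every other set of open sites that can feasibly serve all demand totals ≥ 595 even under its best assignment. Minimum: 563.

563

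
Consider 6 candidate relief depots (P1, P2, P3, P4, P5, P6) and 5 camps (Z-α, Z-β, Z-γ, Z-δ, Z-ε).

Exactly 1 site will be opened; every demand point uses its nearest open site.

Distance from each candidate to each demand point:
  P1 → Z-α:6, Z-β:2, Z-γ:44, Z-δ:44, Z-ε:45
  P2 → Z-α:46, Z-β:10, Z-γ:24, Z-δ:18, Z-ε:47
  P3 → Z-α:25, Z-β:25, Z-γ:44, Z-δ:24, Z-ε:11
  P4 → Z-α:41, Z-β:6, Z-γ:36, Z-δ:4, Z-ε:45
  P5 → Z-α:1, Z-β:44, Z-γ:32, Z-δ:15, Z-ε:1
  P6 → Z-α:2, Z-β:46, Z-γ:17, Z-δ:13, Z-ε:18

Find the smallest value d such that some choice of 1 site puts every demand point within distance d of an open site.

Open {P3}.
  Farthest demand point is Z-γ at distance 44 (to P3); all others are ≤ 44.
With {P5} the worst case is 44.
With {P1} the worst case is 45.
No size-1 selection achieves below 44.

44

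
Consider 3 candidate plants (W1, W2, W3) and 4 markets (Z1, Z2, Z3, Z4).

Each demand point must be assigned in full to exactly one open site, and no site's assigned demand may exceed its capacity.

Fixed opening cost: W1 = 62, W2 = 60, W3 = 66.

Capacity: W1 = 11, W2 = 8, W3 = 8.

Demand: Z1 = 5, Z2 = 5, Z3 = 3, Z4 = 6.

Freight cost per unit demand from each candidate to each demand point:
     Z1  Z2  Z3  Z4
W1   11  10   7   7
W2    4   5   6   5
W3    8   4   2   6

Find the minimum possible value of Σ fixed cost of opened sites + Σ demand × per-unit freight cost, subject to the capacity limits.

Open {W1, W3}; cheapest assignment that respects the capacities:
  W1 (cap 11, load 11): Z1, Z4 — cost 5×11 + 6×7 = 97
  W3 (cap 8, load 8): Z2, Z3 — cost 5×4 + 3×2 = 26
  Shipping 123, fixed 128 → total 251.
  Any other capacity-feasible assignment to {W1, W3} ships for at least 123.
Compare {W1, W2}: its best feasible assignment gives total 252.
Compare {W1, W2, W3}: its best feasible assignment gives total 276.
Every other set of open sites that can feasibly serve all demand totals ≥ 252 even under its best assignment. Minimum: 251.

251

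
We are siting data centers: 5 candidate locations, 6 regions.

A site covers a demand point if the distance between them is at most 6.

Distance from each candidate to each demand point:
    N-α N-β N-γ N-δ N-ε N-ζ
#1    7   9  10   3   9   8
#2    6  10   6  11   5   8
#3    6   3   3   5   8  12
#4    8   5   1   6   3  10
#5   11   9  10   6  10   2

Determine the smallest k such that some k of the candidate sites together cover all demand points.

Coverage sets (demand points within 6 of each site):
  #1: {N-δ}
  #2: {N-α, N-γ, N-ε}
  #3: {N-α, N-β, N-γ, N-δ}
  #4: {N-β, N-γ, N-δ, N-ε}
  #5: {N-δ, N-ζ}
No 2 sites suffice: every size-2 union leaves at least one demand point uncovered.
But {#2, #3, #5} covers everything, so the minimum is 3.

3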